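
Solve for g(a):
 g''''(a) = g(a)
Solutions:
 g(a) = C1*exp(-a) + C2*exp(a) + C3*sin(a) + C4*cos(a)


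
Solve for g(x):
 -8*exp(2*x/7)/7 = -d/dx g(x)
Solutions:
 g(x) = C1 + 4*exp(2*x/7)


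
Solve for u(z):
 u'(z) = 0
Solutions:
 u(z) = C1


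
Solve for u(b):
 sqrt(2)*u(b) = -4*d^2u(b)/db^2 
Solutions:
 u(b) = C1*sin(2^(1/4)*b/2) + C2*cos(2^(1/4)*b/2)


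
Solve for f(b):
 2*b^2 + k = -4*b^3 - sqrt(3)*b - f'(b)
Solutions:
 f(b) = C1 - b^4 - 2*b^3/3 - sqrt(3)*b^2/2 - b*k


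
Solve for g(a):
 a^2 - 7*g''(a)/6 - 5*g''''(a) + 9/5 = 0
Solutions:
 g(a) = C1 + C2*a + C3*sin(sqrt(210)*a/30) + C4*cos(sqrt(210)*a/30) + a^4/14 - 711*a^2/245


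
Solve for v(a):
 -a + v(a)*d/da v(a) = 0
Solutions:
 v(a) = -sqrt(C1 + a^2)
 v(a) = sqrt(C1 + a^2)


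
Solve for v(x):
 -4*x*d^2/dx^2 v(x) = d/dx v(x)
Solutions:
 v(x) = C1 + C2*x^(3/4)


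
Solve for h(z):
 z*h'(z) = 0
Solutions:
 h(z) = C1


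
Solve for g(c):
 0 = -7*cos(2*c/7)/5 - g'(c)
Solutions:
 g(c) = C1 - 49*sin(2*c/7)/10


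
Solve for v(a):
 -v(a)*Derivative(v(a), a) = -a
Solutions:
 v(a) = -sqrt(C1 + a^2)
 v(a) = sqrt(C1 + a^2)


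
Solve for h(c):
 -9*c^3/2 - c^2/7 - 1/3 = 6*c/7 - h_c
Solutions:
 h(c) = C1 + 9*c^4/8 + c^3/21 + 3*c^2/7 + c/3


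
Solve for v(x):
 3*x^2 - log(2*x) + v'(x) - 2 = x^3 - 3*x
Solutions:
 v(x) = C1 + x^4/4 - x^3 - 3*x^2/2 + x*log(x) + x*log(2) + x


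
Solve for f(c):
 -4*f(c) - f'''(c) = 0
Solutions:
 f(c) = C3*exp(-2^(2/3)*c) + (C1*sin(2^(2/3)*sqrt(3)*c/2) + C2*cos(2^(2/3)*sqrt(3)*c/2))*exp(2^(2/3)*c/2)


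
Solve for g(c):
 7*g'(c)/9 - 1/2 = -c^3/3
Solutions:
 g(c) = C1 - 3*c^4/28 + 9*c/14


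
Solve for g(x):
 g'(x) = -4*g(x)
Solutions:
 g(x) = C1*exp(-4*x)


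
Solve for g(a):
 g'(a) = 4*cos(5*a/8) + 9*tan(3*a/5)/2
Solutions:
 g(a) = C1 - 15*log(cos(3*a/5))/2 + 32*sin(5*a/8)/5


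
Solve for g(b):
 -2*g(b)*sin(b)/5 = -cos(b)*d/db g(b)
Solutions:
 g(b) = C1/cos(b)^(2/5)


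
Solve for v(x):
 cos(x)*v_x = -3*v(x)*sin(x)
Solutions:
 v(x) = C1*cos(x)^3


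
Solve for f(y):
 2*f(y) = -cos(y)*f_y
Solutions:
 f(y) = C1*(sin(y) - 1)/(sin(y) + 1)


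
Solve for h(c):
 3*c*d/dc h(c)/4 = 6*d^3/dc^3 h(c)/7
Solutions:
 h(c) = C1 + Integral(C2*airyai(7^(1/3)*c/2) + C3*airybi(7^(1/3)*c/2), c)


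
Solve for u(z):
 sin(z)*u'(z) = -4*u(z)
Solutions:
 u(z) = C1*(cos(z)^2 + 2*cos(z) + 1)/(cos(z)^2 - 2*cos(z) + 1)


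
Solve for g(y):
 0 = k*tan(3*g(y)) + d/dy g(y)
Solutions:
 g(y) = -asin(C1*exp(-3*k*y))/3 + pi/3
 g(y) = asin(C1*exp(-3*k*y))/3


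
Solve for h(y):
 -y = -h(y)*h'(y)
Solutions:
 h(y) = -sqrt(C1 + y^2)
 h(y) = sqrt(C1 + y^2)


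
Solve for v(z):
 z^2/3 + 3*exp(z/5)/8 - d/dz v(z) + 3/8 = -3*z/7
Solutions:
 v(z) = C1 + z^3/9 + 3*z^2/14 + 3*z/8 + 15*exp(z/5)/8


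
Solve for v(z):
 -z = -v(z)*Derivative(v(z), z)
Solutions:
 v(z) = -sqrt(C1 + z^2)
 v(z) = sqrt(C1 + z^2)


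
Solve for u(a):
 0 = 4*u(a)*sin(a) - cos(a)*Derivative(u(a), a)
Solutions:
 u(a) = C1/cos(a)^4


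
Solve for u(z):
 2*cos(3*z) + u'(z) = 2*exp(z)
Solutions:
 u(z) = C1 + 2*exp(z) - 2*sin(3*z)/3


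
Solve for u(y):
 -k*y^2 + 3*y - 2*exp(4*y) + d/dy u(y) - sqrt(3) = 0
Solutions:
 u(y) = C1 + k*y^3/3 - 3*y^2/2 + sqrt(3)*y + exp(4*y)/2


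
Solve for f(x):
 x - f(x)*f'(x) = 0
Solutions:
 f(x) = -sqrt(C1 + x^2)
 f(x) = sqrt(C1 + x^2)


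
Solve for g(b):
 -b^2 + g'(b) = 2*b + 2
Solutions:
 g(b) = C1 + b^3/3 + b^2 + 2*b


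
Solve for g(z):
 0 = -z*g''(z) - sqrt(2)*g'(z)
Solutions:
 g(z) = C1 + C2*z^(1 - sqrt(2))


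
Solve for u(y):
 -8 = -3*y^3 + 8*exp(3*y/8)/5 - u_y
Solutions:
 u(y) = C1 - 3*y^4/4 + 8*y + 64*exp(3*y/8)/15


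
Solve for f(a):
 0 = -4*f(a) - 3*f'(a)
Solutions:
 f(a) = C1*exp(-4*a/3)


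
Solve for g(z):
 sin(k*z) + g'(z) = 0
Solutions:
 g(z) = C1 + cos(k*z)/k


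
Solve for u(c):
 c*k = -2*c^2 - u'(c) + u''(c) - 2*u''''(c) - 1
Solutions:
 u(c) = C1 + C4*exp(-c) - 2*c^3/3 - c^2*k/2 - 2*c^2 - c*k - 5*c + (C2*sin(c/2) + C3*cos(c/2))*exp(c/2)


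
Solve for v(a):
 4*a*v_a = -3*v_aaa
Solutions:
 v(a) = C1 + Integral(C2*airyai(-6^(2/3)*a/3) + C3*airybi(-6^(2/3)*a/3), a)


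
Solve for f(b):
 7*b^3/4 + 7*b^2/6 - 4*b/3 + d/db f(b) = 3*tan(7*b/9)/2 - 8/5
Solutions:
 f(b) = C1 - 7*b^4/16 - 7*b^3/18 + 2*b^2/3 - 8*b/5 - 27*log(cos(7*b/9))/14


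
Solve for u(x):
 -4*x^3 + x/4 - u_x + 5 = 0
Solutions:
 u(x) = C1 - x^4 + x^2/8 + 5*x


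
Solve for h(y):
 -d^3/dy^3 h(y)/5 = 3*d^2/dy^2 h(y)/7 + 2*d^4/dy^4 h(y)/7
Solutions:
 h(y) = C1 + C2*y + (C3*sin(sqrt(551)*y/20) + C4*cos(sqrt(551)*y/20))*exp(-7*y/20)


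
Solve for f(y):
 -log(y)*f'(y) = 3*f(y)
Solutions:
 f(y) = C1*exp(-3*li(y))


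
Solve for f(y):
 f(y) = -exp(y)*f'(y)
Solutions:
 f(y) = C1*exp(exp(-y))


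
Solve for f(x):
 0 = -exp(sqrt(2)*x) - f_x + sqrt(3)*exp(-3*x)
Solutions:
 f(x) = C1 - sqrt(2)*exp(sqrt(2)*x)/2 - sqrt(3)*exp(-3*x)/3


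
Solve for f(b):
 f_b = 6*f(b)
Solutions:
 f(b) = C1*exp(6*b)


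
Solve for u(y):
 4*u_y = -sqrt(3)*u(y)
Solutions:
 u(y) = C1*exp(-sqrt(3)*y/4)


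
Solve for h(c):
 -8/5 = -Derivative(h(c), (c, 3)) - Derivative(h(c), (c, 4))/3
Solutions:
 h(c) = C1 + C2*c + C3*c^2 + C4*exp(-3*c) + 4*c^3/15


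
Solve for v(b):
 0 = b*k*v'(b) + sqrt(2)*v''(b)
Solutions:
 v(b) = Piecewise((-2^(3/4)*sqrt(pi)*C1*erf(2^(1/4)*b*sqrt(k)/2)/(2*sqrt(k)) - C2, (k > 0) | (k < 0)), (-C1*b - C2, True))


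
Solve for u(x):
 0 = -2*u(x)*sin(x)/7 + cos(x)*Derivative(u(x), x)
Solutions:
 u(x) = C1/cos(x)^(2/7)


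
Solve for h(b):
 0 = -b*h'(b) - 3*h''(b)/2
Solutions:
 h(b) = C1 + C2*erf(sqrt(3)*b/3)


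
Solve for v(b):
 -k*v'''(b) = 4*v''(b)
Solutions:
 v(b) = C1 + C2*b + C3*exp(-4*b/k)


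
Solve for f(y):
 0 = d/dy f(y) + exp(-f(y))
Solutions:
 f(y) = log(C1 - y)


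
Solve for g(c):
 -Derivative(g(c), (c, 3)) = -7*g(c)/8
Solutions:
 g(c) = C3*exp(7^(1/3)*c/2) + (C1*sin(sqrt(3)*7^(1/3)*c/4) + C2*cos(sqrt(3)*7^(1/3)*c/4))*exp(-7^(1/3)*c/4)


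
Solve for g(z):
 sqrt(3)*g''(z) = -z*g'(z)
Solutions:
 g(z) = C1 + C2*erf(sqrt(2)*3^(3/4)*z/6)


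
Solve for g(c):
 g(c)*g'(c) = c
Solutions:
 g(c) = -sqrt(C1 + c^2)
 g(c) = sqrt(C1 + c^2)


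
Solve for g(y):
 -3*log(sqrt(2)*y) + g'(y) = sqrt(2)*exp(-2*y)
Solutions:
 g(y) = C1 + 3*y*log(y) + y*(-3 + 3*log(2)/2) - sqrt(2)*exp(-2*y)/2


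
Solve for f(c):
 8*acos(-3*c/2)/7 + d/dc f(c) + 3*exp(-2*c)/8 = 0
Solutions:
 f(c) = C1 - 8*c*acos(-3*c/2)/7 - 8*sqrt(4 - 9*c^2)/21 + 3*exp(-2*c)/16


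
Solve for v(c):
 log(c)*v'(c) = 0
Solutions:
 v(c) = C1


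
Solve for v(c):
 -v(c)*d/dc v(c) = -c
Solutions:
 v(c) = -sqrt(C1 + c^2)
 v(c) = sqrt(C1 + c^2)


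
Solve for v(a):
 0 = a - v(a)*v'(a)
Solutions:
 v(a) = -sqrt(C1 + a^2)
 v(a) = sqrt(C1 + a^2)


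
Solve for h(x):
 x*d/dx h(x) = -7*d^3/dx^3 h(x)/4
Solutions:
 h(x) = C1 + Integral(C2*airyai(-14^(2/3)*x/7) + C3*airybi(-14^(2/3)*x/7), x)


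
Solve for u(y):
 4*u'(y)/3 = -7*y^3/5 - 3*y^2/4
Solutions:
 u(y) = C1 - 21*y^4/80 - 3*y^3/16


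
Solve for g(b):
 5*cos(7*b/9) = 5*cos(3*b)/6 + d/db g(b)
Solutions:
 g(b) = C1 + 45*sin(7*b/9)/7 - 5*sin(3*b)/18


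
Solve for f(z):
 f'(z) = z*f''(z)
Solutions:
 f(z) = C1 + C2*z^2


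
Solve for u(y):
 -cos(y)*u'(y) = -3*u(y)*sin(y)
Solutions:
 u(y) = C1/cos(y)^3


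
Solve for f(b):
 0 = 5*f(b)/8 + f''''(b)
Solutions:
 f(b) = (C1*sin(2^(3/4)*5^(1/4)*b/4) + C2*cos(2^(3/4)*5^(1/4)*b/4))*exp(-2^(3/4)*5^(1/4)*b/4) + (C3*sin(2^(3/4)*5^(1/4)*b/4) + C4*cos(2^(3/4)*5^(1/4)*b/4))*exp(2^(3/4)*5^(1/4)*b/4)


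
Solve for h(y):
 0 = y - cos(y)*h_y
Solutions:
 h(y) = C1 + Integral(y/cos(y), y)


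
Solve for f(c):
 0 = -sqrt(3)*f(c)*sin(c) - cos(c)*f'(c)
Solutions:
 f(c) = C1*cos(c)^(sqrt(3))


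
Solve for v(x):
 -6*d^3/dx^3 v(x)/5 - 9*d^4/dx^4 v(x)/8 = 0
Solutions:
 v(x) = C1 + C2*x + C3*x^2 + C4*exp(-16*x/15)


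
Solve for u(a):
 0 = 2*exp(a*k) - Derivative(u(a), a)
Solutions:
 u(a) = C1 + 2*exp(a*k)/k


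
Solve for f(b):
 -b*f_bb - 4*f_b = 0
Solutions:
 f(b) = C1 + C2/b^3


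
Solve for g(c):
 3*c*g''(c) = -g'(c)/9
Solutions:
 g(c) = C1 + C2*c^(26/27)


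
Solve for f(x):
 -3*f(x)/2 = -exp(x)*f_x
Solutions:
 f(x) = C1*exp(-3*exp(-x)/2)


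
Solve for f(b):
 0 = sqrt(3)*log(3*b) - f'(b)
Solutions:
 f(b) = C1 + sqrt(3)*b*log(b) - sqrt(3)*b + sqrt(3)*b*log(3)


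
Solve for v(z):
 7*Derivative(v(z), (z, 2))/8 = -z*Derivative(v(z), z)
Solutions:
 v(z) = C1 + C2*erf(2*sqrt(7)*z/7)


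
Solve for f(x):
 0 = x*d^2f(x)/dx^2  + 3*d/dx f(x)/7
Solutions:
 f(x) = C1 + C2*x^(4/7)


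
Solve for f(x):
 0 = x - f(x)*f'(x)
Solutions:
 f(x) = -sqrt(C1 + x^2)
 f(x) = sqrt(C1 + x^2)


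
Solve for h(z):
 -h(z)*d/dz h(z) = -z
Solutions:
 h(z) = -sqrt(C1 + z^2)
 h(z) = sqrt(C1 + z^2)


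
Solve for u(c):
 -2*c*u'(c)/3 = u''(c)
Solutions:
 u(c) = C1 + C2*erf(sqrt(3)*c/3)


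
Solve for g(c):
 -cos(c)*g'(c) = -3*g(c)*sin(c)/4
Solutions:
 g(c) = C1/cos(c)^(3/4)


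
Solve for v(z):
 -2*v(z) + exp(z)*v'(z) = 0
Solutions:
 v(z) = C1*exp(-2*exp(-z))


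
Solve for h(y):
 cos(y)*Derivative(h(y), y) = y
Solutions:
 h(y) = C1 + Integral(y/cos(y), y)


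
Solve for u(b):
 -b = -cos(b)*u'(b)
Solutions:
 u(b) = C1 + Integral(b/cos(b), b)


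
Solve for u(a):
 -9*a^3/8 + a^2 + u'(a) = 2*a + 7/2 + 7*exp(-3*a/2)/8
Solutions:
 u(a) = C1 + 9*a^4/32 - a^3/3 + a^2 + 7*a/2 - 7*exp(-3*a/2)/12


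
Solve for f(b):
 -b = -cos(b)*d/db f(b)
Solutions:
 f(b) = C1 + Integral(b/cos(b), b)


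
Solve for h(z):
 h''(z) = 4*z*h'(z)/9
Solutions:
 h(z) = C1 + C2*erfi(sqrt(2)*z/3)


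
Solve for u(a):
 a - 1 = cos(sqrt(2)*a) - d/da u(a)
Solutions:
 u(a) = C1 - a^2/2 + a + sqrt(2)*sin(sqrt(2)*a)/2


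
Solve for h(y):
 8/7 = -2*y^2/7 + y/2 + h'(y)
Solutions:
 h(y) = C1 + 2*y^3/21 - y^2/4 + 8*y/7


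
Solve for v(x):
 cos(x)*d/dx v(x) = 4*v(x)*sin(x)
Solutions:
 v(x) = C1/cos(x)^4


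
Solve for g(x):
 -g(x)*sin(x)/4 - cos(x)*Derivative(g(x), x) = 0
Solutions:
 g(x) = C1*cos(x)^(1/4)


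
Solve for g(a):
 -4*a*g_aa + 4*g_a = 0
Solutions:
 g(a) = C1 + C2*a^2


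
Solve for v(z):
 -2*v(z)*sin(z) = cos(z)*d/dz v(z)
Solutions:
 v(z) = C1*cos(z)^2


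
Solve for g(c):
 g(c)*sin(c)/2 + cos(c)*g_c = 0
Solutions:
 g(c) = C1*sqrt(cos(c))


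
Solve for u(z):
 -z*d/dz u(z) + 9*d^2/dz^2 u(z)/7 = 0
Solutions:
 u(z) = C1 + C2*erfi(sqrt(14)*z/6)


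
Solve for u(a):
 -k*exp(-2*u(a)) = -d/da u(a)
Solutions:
 u(a) = log(-sqrt(C1 + 2*a*k))
 u(a) = log(C1 + 2*a*k)/2


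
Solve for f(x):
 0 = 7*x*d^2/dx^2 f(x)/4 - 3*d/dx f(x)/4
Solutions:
 f(x) = C1 + C2*x^(10/7)


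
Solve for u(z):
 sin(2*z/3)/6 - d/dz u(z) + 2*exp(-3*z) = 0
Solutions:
 u(z) = C1 - cos(2*z/3)/4 - 2*exp(-3*z)/3


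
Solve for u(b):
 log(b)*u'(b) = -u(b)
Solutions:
 u(b) = C1*exp(-li(b))


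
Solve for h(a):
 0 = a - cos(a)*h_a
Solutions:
 h(a) = C1 + Integral(a/cos(a), a)


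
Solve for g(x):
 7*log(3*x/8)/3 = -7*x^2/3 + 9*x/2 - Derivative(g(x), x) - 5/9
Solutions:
 g(x) = C1 - 7*x^3/9 + 9*x^2/4 - 7*x*log(x)/3 - 7*x*log(3)/3 + 16*x/9 + 7*x*log(2)


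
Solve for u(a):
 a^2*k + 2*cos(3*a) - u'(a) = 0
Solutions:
 u(a) = C1 + a^3*k/3 + 2*sin(3*a)/3


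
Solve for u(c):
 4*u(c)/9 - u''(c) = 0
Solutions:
 u(c) = C1*exp(-2*c/3) + C2*exp(2*c/3)


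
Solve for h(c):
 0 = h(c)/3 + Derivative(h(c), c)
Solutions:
 h(c) = C1*exp(-c/3)


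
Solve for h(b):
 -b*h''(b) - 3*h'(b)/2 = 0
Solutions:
 h(b) = C1 + C2/sqrt(b)


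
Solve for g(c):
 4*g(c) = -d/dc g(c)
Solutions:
 g(c) = C1*exp(-4*c)


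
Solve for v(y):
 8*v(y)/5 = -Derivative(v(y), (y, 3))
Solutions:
 v(y) = C3*exp(-2*5^(2/3)*y/5) + (C1*sin(sqrt(3)*5^(2/3)*y/5) + C2*cos(sqrt(3)*5^(2/3)*y/5))*exp(5^(2/3)*y/5)


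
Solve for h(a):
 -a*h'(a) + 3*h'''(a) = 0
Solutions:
 h(a) = C1 + Integral(C2*airyai(3^(2/3)*a/3) + C3*airybi(3^(2/3)*a/3), a)


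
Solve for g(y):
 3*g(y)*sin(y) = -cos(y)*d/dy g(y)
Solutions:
 g(y) = C1*cos(y)^3


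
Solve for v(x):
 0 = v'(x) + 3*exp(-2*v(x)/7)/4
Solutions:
 v(x) = 7*log(-sqrt(C1 - 3*x)) - 7*log(14)/2
 v(x) = 7*log(C1 - 3*x)/2 - 7*log(14)/2


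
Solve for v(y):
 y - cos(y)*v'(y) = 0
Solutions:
 v(y) = C1 + Integral(y/cos(y), y)


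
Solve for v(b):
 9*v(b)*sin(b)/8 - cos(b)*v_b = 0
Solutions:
 v(b) = C1/cos(b)^(9/8)


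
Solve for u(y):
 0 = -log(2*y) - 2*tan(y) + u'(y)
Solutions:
 u(y) = C1 + y*log(y) - y + y*log(2) - 2*log(cos(y))


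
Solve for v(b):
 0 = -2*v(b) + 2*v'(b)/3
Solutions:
 v(b) = C1*exp(3*b)


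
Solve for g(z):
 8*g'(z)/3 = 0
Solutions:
 g(z) = C1


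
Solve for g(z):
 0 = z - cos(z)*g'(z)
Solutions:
 g(z) = C1 + Integral(z/cos(z), z)


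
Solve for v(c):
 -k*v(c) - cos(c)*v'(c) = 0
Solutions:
 v(c) = C1*exp(k*(log(sin(c) - 1) - log(sin(c) + 1))/2)


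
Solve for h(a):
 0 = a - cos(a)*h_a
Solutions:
 h(a) = C1 + Integral(a/cos(a), a)


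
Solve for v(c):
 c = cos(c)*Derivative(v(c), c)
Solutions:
 v(c) = C1 + Integral(c/cos(c), c)


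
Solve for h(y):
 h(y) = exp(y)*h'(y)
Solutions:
 h(y) = C1*exp(-exp(-y))


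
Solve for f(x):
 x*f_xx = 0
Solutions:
 f(x) = C1 + C2*x


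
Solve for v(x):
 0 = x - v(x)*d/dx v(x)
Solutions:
 v(x) = -sqrt(C1 + x^2)
 v(x) = sqrt(C1 + x^2)


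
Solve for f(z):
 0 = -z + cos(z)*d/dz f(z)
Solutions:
 f(z) = C1 + Integral(z/cos(z), z)


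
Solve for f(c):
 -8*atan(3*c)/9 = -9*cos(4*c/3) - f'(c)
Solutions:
 f(c) = C1 + 8*c*atan(3*c)/9 - 4*log(9*c^2 + 1)/27 - 27*sin(4*c/3)/4


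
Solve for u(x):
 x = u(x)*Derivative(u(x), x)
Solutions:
 u(x) = -sqrt(C1 + x^2)
 u(x) = sqrt(C1 + x^2)


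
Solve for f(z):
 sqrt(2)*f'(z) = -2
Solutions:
 f(z) = C1 - sqrt(2)*z


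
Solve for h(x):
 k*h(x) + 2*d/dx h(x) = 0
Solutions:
 h(x) = C1*exp(-k*x/2)


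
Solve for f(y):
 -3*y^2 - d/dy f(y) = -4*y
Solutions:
 f(y) = C1 - y^3 + 2*y^2


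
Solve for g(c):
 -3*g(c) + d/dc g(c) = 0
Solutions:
 g(c) = C1*exp(3*c)


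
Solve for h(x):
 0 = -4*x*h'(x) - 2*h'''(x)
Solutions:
 h(x) = C1 + Integral(C2*airyai(-2^(1/3)*x) + C3*airybi(-2^(1/3)*x), x)


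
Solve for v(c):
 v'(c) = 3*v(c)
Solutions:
 v(c) = C1*exp(3*c)


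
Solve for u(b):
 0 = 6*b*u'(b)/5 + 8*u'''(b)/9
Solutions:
 u(b) = C1 + Integral(C2*airyai(-3*50^(1/3)*b/10) + C3*airybi(-3*50^(1/3)*b/10), b)


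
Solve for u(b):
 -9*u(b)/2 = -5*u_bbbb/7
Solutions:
 u(b) = C1*exp(-10^(3/4)*sqrt(3)*7^(1/4)*b/10) + C2*exp(10^(3/4)*sqrt(3)*7^(1/4)*b/10) + C3*sin(10^(3/4)*sqrt(3)*7^(1/4)*b/10) + C4*cos(10^(3/4)*sqrt(3)*7^(1/4)*b/10)


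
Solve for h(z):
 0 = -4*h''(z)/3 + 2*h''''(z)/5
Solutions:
 h(z) = C1 + C2*z + C3*exp(-sqrt(30)*z/3) + C4*exp(sqrt(30)*z/3)


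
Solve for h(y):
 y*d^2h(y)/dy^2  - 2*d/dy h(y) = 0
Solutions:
 h(y) = C1 + C2*y^3


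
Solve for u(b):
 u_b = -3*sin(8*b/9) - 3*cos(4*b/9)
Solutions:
 u(b) = C1 - 27*sin(4*b/9)/4 + 27*cos(8*b/9)/8


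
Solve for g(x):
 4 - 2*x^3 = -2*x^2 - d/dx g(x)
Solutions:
 g(x) = C1 + x^4/2 - 2*x^3/3 - 4*x


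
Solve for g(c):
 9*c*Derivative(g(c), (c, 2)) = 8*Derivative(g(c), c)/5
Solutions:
 g(c) = C1 + C2*c^(53/45)


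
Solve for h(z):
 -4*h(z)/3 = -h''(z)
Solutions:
 h(z) = C1*exp(-2*sqrt(3)*z/3) + C2*exp(2*sqrt(3)*z/3)


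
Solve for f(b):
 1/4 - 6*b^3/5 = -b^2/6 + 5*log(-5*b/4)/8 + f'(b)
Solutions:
 f(b) = C1 - 3*b^4/10 + b^3/18 - 5*b*log(-b)/8 + b*(-5*log(5) + 10*log(2) + 7)/8


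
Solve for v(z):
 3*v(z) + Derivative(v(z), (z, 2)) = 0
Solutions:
 v(z) = C1*sin(sqrt(3)*z) + C2*cos(sqrt(3)*z)


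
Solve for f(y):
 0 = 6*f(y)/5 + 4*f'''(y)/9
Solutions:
 f(y) = C3*exp(-3*10^(2/3)*y/10) + (C1*sin(3*10^(2/3)*sqrt(3)*y/20) + C2*cos(3*10^(2/3)*sqrt(3)*y/20))*exp(3*10^(2/3)*y/20)


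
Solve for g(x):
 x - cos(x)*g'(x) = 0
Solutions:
 g(x) = C1 + Integral(x/cos(x), x)


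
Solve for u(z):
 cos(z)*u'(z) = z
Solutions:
 u(z) = C1 + Integral(z/cos(z), z)


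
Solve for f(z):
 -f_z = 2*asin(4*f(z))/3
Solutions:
 Integral(1/asin(4*_y), (_y, f(z))) = C1 - 2*z/3


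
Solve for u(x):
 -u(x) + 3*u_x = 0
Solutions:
 u(x) = C1*exp(x/3)


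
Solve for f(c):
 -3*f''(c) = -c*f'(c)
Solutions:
 f(c) = C1 + C2*erfi(sqrt(6)*c/6)


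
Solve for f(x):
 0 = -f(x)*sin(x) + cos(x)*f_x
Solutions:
 f(x) = C1/cos(x)


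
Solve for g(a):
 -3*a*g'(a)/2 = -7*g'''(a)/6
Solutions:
 g(a) = C1 + Integral(C2*airyai(21^(2/3)*a/7) + C3*airybi(21^(2/3)*a/7), a)


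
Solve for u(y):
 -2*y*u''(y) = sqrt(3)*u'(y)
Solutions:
 u(y) = C1 + C2*y^(1 - sqrt(3)/2)


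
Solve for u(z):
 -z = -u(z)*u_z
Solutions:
 u(z) = -sqrt(C1 + z^2)
 u(z) = sqrt(C1 + z^2)


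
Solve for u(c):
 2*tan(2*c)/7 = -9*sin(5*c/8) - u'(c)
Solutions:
 u(c) = C1 + log(cos(2*c))/7 + 72*cos(5*c/8)/5


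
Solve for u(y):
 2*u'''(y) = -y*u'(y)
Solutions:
 u(y) = C1 + Integral(C2*airyai(-2^(2/3)*y/2) + C3*airybi(-2^(2/3)*y/2), y)


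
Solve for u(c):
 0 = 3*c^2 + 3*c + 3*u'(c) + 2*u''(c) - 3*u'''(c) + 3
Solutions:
 u(c) = C1 + C2*exp(c*(1 - sqrt(10))/3) + C3*exp(c*(1 + sqrt(10))/3) - c^3/3 + c^2/6 - 29*c/9


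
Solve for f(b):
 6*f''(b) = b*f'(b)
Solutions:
 f(b) = C1 + C2*erfi(sqrt(3)*b/6)


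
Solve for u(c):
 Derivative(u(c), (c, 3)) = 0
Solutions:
 u(c) = C1 + C2*c + C3*c^2


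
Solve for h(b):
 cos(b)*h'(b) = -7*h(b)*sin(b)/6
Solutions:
 h(b) = C1*cos(b)^(7/6)


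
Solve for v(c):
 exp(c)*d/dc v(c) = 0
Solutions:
 v(c) = C1


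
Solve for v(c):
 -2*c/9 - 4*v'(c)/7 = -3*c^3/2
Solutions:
 v(c) = C1 + 21*c^4/32 - 7*c^2/36


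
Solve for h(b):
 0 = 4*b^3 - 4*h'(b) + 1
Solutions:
 h(b) = C1 + b^4/4 + b/4


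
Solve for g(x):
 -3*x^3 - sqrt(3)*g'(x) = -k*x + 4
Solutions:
 g(x) = C1 + sqrt(3)*k*x^2/6 - sqrt(3)*x^4/4 - 4*sqrt(3)*x/3


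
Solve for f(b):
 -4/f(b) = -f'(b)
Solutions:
 f(b) = -sqrt(C1 + 8*b)
 f(b) = sqrt(C1 + 8*b)


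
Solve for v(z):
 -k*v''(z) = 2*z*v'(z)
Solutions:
 v(z) = C1 + C2*sqrt(k)*erf(z*sqrt(1/k))


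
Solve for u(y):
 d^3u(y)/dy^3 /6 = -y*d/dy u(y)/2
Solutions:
 u(y) = C1 + Integral(C2*airyai(-3^(1/3)*y) + C3*airybi(-3^(1/3)*y), y)


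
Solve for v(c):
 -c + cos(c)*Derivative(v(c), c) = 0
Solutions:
 v(c) = C1 + Integral(c/cos(c), c)


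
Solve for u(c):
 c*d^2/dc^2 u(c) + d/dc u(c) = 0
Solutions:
 u(c) = C1 + C2*log(c)


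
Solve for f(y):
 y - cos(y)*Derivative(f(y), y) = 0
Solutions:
 f(y) = C1 + Integral(y/cos(y), y)


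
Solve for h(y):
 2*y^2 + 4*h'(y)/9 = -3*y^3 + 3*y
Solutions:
 h(y) = C1 - 27*y^4/16 - 3*y^3/2 + 27*y^2/8


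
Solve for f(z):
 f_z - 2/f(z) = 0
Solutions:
 f(z) = -sqrt(C1 + 4*z)
 f(z) = sqrt(C1 + 4*z)


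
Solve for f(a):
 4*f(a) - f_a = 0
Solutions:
 f(a) = C1*exp(4*a)


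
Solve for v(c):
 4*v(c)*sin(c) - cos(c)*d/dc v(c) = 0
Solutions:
 v(c) = C1/cos(c)^4


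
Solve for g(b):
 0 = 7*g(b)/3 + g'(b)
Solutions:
 g(b) = C1*exp(-7*b/3)


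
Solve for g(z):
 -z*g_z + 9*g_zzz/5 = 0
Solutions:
 g(z) = C1 + Integral(C2*airyai(15^(1/3)*z/3) + C3*airybi(15^(1/3)*z/3), z)


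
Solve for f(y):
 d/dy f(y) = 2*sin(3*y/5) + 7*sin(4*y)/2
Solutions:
 f(y) = C1 - 10*cos(3*y/5)/3 - 7*cos(4*y)/8


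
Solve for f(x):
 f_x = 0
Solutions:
 f(x) = C1


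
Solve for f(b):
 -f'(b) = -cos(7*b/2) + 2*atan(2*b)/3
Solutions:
 f(b) = C1 - 2*b*atan(2*b)/3 + log(4*b^2 + 1)/6 + 2*sin(7*b/2)/7


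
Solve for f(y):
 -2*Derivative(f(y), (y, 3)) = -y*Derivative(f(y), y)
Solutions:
 f(y) = C1 + Integral(C2*airyai(2^(2/3)*y/2) + C3*airybi(2^(2/3)*y/2), y)


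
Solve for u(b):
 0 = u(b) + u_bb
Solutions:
 u(b) = C1*sin(b) + C2*cos(b)


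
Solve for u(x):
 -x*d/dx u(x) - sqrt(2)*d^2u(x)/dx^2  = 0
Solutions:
 u(x) = C1 + C2*erf(2^(1/4)*x/2)


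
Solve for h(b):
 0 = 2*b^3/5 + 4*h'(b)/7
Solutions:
 h(b) = C1 - 7*b^4/40


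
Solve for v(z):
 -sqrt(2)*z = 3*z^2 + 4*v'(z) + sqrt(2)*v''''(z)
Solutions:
 v(z) = C1 + C4*exp(-sqrt(2)*z) - z^3/4 - sqrt(2)*z^2/8 + (C2*sin(sqrt(6)*z/2) + C3*cos(sqrt(6)*z/2))*exp(sqrt(2)*z/2)


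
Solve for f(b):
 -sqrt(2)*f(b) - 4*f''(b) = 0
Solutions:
 f(b) = C1*sin(2^(1/4)*b/2) + C2*cos(2^(1/4)*b/2)


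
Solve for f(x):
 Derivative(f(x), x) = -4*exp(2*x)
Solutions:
 f(x) = C1 - 2*exp(2*x)


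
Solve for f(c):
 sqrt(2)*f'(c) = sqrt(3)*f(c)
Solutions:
 f(c) = C1*exp(sqrt(6)*c/2)


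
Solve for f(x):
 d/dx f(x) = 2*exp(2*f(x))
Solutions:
 f(x) = log(-sqrt(-1/(C1 + 2*x))) - log(2)/2
 f(x) = log(-1/(C1 + 2*x))/2 - log(2)/2


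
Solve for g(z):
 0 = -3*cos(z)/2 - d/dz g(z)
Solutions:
 g(z) = C1 - 3*sin(z)/2


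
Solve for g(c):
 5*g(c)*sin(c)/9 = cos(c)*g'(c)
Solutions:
 g(c) = C1/cos(c)^(5/9)


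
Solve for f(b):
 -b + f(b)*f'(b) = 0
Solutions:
 f(b) = -sqrt(C1 + b^2)
 f(b) = sqrt(C1 + b^2)


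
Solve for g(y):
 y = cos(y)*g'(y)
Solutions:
 g(y) = C1 + Integral(y/cos(y), y)


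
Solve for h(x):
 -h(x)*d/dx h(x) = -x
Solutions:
 h(x) = -sqrt(C1 + x^2)
 h(x) = sqrt(C1 + x^2)


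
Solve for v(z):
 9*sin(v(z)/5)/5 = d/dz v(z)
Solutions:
 -9*z/5 + 5*log(cos(v(z)/5) - 1)/2 - 5*log(cos(v(z)/5) + 1)/2 = C1


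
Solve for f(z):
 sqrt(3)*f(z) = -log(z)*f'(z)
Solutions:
 f(z) = C1*exp(-sqrt(3)*li(z))


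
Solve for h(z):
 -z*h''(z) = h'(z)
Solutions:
 h(z) = C1 + C2*log(z)


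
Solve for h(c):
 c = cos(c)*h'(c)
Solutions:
 h(c) = C1 + Integral(c/cos(c), c)


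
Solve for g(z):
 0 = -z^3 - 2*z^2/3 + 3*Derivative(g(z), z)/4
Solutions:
 g(z) = C1 + z^4/3 + 8*z^3/27


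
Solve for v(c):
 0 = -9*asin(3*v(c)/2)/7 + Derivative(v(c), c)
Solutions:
 Integral(1/asin(3*_y/2), (_y, v(c))) = C1 + 9*c/7


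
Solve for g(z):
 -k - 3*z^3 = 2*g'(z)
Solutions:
 g(z) = C1 - k*z/2 - 3*z^4/8


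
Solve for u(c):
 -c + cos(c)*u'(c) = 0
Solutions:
 u(c) = C1 + Integral(c/cos(c), c)


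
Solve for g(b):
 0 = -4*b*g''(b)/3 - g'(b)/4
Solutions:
 g(b) = C1 + C2*b^(13/16)


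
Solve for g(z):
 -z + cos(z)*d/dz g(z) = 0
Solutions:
 g(z) = C1 + Integral(z/cos(z), z)


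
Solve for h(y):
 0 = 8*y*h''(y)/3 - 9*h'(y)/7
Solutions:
 h(y) = C1 + C2*y^(83/56)


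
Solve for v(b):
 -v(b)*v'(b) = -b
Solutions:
 v(b) = -sqrt(C1 + b^2)
 v(b) = sqrt(C1 + b^2)


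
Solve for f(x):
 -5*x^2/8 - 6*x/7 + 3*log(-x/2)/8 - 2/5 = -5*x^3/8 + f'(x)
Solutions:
 f(x) = C1 + 5*x^4/32 - 5*x^3/24 - 3*x^2/7 + 3*x*log(-x)/8 + x*(-31 - 15*log(2))/40


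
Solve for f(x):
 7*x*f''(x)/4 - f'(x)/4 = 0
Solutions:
 f(x) = C1 + C2*x^(8/7)


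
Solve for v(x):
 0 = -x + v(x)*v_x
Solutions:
 v(x) = -sqrt(C1 + x^2)
 v(x) = sqrt(C1 + x^2)


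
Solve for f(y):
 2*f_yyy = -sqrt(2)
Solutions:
 f(y) = C1 + C2*y + C3*y^2 - sqrt(2)*y^3/12


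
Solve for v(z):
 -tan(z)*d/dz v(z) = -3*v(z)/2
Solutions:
 v(z) = C1*sin(z)^(3/2)


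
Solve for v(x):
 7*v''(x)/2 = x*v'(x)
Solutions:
 v(x) = C1 + C2*erfi(sqrt(7)*x/7)


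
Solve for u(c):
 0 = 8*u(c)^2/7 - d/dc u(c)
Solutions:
 u(c) = -7/(C1 + 8*c)


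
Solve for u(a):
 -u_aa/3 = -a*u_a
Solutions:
 u(a) = C1 + C2*erfi(sqrt(6)*a/2)


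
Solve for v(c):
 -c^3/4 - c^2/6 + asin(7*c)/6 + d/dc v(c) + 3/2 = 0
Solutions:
 v(c) = C1 + c^4/16 + c^3/18 - c*asin(7*c)/6 - 3*c/2 - sqrt(1 - 49*c^2)/42


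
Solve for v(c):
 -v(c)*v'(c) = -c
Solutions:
 v(c) = -sqrt(C1 + c^2)
 v(c) = sqrt(C1 + c^2)


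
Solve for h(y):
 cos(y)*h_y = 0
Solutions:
 h(y) = C1


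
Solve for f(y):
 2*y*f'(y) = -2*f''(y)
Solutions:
 f(y) = C1 + C2*erf(sqrt(2)*y/2)


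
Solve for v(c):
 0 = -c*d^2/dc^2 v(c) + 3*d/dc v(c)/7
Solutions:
 v(c) = C1 + C2*c^(10/7)


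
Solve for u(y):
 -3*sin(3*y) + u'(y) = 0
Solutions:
 u(y) = C1 - cos(3*y)


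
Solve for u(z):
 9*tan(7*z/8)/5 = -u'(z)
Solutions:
 u(z) = C1 + 72*log(cos(7*z/8))/35


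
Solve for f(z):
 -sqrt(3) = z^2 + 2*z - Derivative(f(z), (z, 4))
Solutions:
 f(z) = C1 + C2*z + C3*z^2 + C4*z^3 + z^6/360 + z^5/60 + sqrt(3)*z^4/24


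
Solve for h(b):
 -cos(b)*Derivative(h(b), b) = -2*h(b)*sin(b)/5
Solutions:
 h(b) = C1/cos(b)^(2/5)


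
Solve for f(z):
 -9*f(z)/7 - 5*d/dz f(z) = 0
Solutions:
 f(z) = C1*exp(-9*z/35)


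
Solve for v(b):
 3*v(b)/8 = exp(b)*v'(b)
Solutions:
 v(b) = C1*exp(-3*exp(-b)/8)


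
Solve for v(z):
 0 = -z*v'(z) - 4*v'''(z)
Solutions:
 v(z) = C1 + Integral(C2*airyai(-2^(1/3)*z/2) + C3*airybi(-2^(1/3)*z/2), z)


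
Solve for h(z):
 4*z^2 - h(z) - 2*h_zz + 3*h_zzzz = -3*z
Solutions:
 h(z) = C1*exp(-z) + C2*exp(z) + C3*sin(sqrt(3)*z/3) + C4*cos(sqrt(3)*z/3) + 4*z^2 + 3*z - 16


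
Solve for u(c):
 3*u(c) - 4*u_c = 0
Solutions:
 u(c) = C1*exp(3*c/4)


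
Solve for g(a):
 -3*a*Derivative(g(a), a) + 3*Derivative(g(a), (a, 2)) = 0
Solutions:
 g(a) = C1 + C2*erfi(sqrt(2)*a/2)


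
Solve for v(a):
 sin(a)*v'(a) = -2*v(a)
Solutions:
 v(a) = C1*(cos(a) + 1)/(cos(a) - 1)


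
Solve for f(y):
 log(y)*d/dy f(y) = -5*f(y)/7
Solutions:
 f(y) = C1*exp(-5*li(y)/7)


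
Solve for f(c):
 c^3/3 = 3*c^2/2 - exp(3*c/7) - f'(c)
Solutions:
 f(c) = C1 - c^4/12 + c^3/2 - 7*exp(3*c/7)/3


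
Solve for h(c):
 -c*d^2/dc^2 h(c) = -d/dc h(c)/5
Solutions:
 h(c) = C1 + C2*c^(6/5)


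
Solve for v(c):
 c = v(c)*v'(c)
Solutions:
 v(c) = -sqrt(C1 + c^2)
 v(c) = sqrt(C1 + c^2)


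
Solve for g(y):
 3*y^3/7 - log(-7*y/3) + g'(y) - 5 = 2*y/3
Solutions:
 g(y) = C1 - 3*y^4/28 + y^2/3 + y*log(-y) + y*(-log(3) + log(7) + 4)


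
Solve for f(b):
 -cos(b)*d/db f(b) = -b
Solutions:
 f(b) = C1 + Integral(b/cos(b), b)


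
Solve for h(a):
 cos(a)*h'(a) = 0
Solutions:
 h(a) = C1


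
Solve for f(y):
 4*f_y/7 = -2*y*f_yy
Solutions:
 f(y) = C1 + C2*y^(5/7)


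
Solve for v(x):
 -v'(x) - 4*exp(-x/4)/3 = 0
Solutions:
 v(x) = C1 + 16*exp(-x/4)/3


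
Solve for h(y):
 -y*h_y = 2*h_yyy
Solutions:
 h(y) = C1 + Integral(C2*airyai(-2^(2/3)*y/2) + C3*airybi(-2^(2/3)*y/2), y)


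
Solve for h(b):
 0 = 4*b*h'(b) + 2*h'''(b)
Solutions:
 h(b) = C1 + Integral(C2*airyai(-2^(1/3)*b) + C3*airybi(-2^(1/3)*b), b)


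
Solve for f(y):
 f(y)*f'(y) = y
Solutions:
 f(y) = -sqrt(C1 + y^2)
 f(y) = sqrt(C1 + y^2)


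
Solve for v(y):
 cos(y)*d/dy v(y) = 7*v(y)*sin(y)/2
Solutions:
 v(y) = C1/cos(y)^(7/2)


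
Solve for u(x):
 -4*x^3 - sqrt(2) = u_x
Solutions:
 u(x) = C1 - x^4 - sqrt(2)*x


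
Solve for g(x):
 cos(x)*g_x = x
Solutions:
 g(x) = C1 + Integral(x/cos(x), x)


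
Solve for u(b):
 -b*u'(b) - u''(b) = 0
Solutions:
 u(b) = C1 + C2*erf(sqrt(2)*b/2)


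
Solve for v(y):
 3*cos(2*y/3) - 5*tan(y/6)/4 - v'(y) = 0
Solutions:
 v(y) = C1 + 15*log(cos(y/6))/2 + 9*sin(2*y/3)/2


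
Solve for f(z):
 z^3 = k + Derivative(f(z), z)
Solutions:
 f(z) = C1 - k*z + z^4/4


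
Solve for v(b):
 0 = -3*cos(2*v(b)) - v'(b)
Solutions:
 v(b) = -asin((C1 + exp(12*b))/(C1 - exp(12*b)))/2 + pi/2
 v(b) = asin((C1 + exp(12*b))/(C1 - exp(12*b)))/2


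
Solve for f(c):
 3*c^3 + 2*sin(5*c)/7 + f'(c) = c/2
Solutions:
 f(c) = C1 - 3*c^4/4 + c^2/4 + 2*cos(5*c)/35


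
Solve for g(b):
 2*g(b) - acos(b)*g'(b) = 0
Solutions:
 g(b) = C1*exp(2*Integral(1/acos(b), b))


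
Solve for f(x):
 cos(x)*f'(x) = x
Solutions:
 f(x) = C1 + Integral(x/cos(x), x)


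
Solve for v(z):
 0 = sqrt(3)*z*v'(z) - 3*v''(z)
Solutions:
 v(z) = C1 + C2*erfi(sqrt(2)*3^(3/4)*z/6)


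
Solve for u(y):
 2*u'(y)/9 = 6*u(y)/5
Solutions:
 u(y) = C1*exp(27*y/5)


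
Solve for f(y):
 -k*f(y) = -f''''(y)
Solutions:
 f(y) = C1*exp(-k^(1/4)*y) + C2*exp(k^(1/4)*y) + C3*exp(-I*k^(1/4)*y) + C4*exp(I*k^(1/4)*y)


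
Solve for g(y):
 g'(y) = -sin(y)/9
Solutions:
 g(y) = C1 + cos(y)/9


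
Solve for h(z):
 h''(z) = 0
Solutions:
 h(z) = C1 + C2*z


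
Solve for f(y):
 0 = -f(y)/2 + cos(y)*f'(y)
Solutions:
 f(y) = C1*(sin(y) + 1)^(1/4)/(sin(y) - 1)^(1/4)


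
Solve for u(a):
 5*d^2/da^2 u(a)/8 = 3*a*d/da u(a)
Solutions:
 u(a) = C1 + C2*erfi(2*sqrt(15)*a/5)


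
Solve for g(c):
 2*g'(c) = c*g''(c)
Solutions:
 g(c) = C1 + C2*c^3


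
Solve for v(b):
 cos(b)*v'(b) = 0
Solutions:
 v(b) = C1


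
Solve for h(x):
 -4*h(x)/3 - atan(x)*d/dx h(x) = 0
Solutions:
 h(x) = C1*exp(-4*Integral(1/atan(x), x)/3)


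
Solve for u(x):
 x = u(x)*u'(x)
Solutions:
 u(x) = -sqrt(C1 + x^2)
 u(x) = sqrt(C1 + x^2)


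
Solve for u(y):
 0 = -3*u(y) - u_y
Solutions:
 u(y) = C1*exp(-3*y)


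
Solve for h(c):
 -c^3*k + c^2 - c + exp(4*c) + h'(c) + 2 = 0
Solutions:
 h(c) = C1 + c^4*k/4 - c^3/3 + c^2/2 - 2*c - exp(4*c)/4


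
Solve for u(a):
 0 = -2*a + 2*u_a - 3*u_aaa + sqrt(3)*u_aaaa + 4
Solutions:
 u(a) = C1 + C2*exp(a*(3^(2/3)/(3 + 2*sqrt(3))^(1/3) + 3^(1/3)*(3 + 2*sqrt(3))^(1/3) + 2*sqrt(3))/6)*sin(3^(1/6)*a*(-3^(2/3)*(3 + 2*sqrt(3))^(1/3) + 3/(3 + 2*sqrt(3))^(1/3))/6) + C3*exp(a*(3^(2/3)/(3 + 2*sqrt(3))^(1/3) + 3^(1/3)*(3 + 2*sqrt(3))^(1/3) + 2*sqrt(3))/6)*cos(3^(1/6)*a*(-3^(2/3)*(3 + 2*sqrt(3))^(1/3) + 3/(3 + 2*sqrt(3))^(1/3))/6) + C4*exp(a*(-3^(1/3)*(3 + 2*sqrt(3))^(1/3) - 3^(2/3)/(3 + 2*sqrt(3))^(1/3) + sqrt(3))/3) + a^2/2 - 2*a


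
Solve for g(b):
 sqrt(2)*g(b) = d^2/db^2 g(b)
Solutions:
 g(b) = C1*exp(-2^(1/4)*b) + C2*exp(2^(1/4)*b)


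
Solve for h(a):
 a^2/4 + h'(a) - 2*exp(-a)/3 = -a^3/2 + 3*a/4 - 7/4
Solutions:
 h(a) = C1 - a^4/8 - a^3/12 + 3*a^2/8 - 7*a/4 - 2*exp(-a)/3


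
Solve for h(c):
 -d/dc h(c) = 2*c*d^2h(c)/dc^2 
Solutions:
 h(c) = C1 + C2*sqrt(c)


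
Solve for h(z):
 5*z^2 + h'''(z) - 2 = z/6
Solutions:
 h(z) = C1 + C2*z + C3*z^2 - z^5/12 + z^4/144 + z^3/3


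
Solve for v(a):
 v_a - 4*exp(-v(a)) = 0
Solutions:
 v(a) = log(C1 + 4*a)


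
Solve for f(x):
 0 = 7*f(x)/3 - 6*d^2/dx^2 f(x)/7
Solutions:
 f(x) = C1*exp(-7*sqrt(2)*x/6) + C2*exp(7*sqrt(2)*x/6)


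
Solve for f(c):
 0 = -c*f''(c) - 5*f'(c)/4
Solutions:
 f(c) = C1 + C2/c^(1/4)


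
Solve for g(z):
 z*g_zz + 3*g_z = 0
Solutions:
 g(z) = C1 + C2/z^2


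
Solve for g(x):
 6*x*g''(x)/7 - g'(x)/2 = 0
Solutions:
 g(x) = C1 + C2*x^(19/12)


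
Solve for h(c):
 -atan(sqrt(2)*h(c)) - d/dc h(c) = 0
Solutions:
 Integral(1/atan(sqrt(2)*_y), (_y, h(c))) = C1 - c


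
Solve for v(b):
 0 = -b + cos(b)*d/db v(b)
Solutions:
 v(b) = C1 + Integral(b/cos(b), b)


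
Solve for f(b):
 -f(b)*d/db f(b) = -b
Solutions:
 f(b) = -sqrt(C1 + b^2)
 f(b) = sqrt(C1 + b^2)


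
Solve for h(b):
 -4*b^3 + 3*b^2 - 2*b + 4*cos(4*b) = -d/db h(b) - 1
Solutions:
 h(b) = C1 + b^4 - b^3 + b^2 - b - sin(4*b)


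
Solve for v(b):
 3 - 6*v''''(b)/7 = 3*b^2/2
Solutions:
 v(b) = C1 + C2*b + C3*b^2 + C4*b^3 - 7*b^6/1440 + 7*b^4/48


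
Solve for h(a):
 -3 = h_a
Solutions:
 h(a) = C1 - 3*a


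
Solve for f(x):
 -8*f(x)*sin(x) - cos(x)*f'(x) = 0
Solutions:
 f(x) = C1*cos(x)^8


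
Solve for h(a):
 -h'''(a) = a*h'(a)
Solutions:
 h(a) = C1 + Integral(C2*airyai(-a) + C3*airybi(-a), a)


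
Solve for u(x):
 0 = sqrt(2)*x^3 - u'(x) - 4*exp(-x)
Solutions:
 u(x) = C1 + sqrt(2)*x^4/4 + 4*exp(-x)


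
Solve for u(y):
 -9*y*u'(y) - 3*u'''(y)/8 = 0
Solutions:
 u(y) = C1 + Integral(C2*airyai(-2*3^(1/3)*y) + C3*airybi(-2*3^(1/3)*y), y)


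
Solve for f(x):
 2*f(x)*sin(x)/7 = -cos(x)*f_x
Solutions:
 f(x) = C1*cos(x)^(2/7)


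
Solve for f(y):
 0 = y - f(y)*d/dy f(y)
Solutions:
 f(y) = -sqrt(C1 + y^2)
 f(y) = sqrt(C1 + y^2)


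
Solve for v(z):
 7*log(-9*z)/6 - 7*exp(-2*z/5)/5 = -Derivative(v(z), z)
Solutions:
 v(z) = C1 - 7*z*log(-z)/6 + 7*z*(1 - 2*log(3))/6 - 7*exp(-2*z/5)/2


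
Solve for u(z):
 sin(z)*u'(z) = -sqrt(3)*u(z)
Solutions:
 u(z) = C1*(cos(z) + 1)^(sqrt(3)/2)/(cos(z) - 1)^(sqrt(3)/2)


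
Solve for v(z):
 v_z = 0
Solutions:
 v(z) = C1


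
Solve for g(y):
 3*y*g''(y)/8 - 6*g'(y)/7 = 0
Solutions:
 g(y) = C1 + C2*y^(23/7)


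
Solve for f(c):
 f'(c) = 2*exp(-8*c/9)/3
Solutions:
 f(c) = C1 - 3*exp(-8*c/9)/4


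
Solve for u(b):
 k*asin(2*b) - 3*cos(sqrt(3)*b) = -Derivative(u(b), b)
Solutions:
 u(b) = C1 - k*(b*asin(2*b) + sqrt(1 - 4*b^2)/2) + sqrt(3)*sin(sqrt(3)*b)


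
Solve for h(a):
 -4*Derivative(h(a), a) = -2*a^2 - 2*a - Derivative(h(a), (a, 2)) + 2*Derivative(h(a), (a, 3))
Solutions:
 h(a) = C1 + a^3/6 + 3*a^2/8 - 5*a/16 + (C2*sin(sqrt(31)*a/4) + C3*cos(sqrt(31)*a/4))*exp(a/4)


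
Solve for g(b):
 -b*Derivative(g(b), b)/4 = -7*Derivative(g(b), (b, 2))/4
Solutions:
 g(b) = C1 + C2*erfi(sqrt(14)*b/14)


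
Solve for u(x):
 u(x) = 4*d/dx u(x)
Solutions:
 u(x) = C1*exp(x/4)


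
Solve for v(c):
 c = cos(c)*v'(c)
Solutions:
 v(c) = C1 + Integral(c/cos(c), c)


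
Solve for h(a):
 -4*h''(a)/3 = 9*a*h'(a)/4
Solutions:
 h(a) = C1 + C2*erf(3*sqrt(6)*a/8)


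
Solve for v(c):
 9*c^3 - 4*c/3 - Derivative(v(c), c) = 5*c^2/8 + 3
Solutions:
 v(c) = C1 + 9*c^4/4 - 5*c^3/24 - 2*c^2/3 - 3*c


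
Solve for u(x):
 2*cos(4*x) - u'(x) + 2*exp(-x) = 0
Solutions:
 u(x) = C1 + sin(4*x)/2 - 2*exp(-x)


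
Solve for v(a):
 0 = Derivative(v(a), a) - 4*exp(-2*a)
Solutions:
 v(a) = C1 - 2*exp(-2*a)


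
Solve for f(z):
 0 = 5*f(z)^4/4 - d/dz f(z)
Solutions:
 f(z) = 2^(2/3)*(-1/(C1 + 15*z))^(1/3)
 f(z) = (-1/(C1 + 5*z))^(1/3)*(-6^(2/3) - 3*2^(2/3)*3^(1/6)*I)/6
 f(z) = (-1/(C1 + 5*z))^(1/3)*(-6^(2/3) + 3*2^(2/3)*3^(1/6)*I)/6


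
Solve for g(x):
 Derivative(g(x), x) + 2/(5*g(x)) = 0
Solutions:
 g(x) = -sqrt(C1 - 20*x)/5
 g(x) = sqrt(C1 - 20*x)/5


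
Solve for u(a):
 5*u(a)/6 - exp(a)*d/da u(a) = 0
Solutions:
 u(a) = C1*exp(-5*exp(-a)/6)


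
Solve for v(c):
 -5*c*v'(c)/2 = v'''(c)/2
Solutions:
 v(c) = C1 + Integral(C2*airyai(-5^(1/3)*c) + C3*airybi(-5^(1/3)*c), c)


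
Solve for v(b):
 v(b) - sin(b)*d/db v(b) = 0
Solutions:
 v(b) = C1*sqrt(cos(b) - 1)/sqrt(cos(b) + 1)


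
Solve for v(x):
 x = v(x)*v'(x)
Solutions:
 v(x) = -sqrt(C1 + x^2)
 v(x) = sqrt(C1 + x^2)


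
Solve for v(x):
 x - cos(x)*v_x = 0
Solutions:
 v(x) = C1 + Integral(x/cos(x), x)


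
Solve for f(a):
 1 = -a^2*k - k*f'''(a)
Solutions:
 f(a) = C1 + C2*a + C3*a^2 - a^5/60 - a^3/(6*k)


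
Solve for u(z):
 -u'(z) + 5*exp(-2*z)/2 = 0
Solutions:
 u(z) = C1 - 5*exp(-2*z)/4


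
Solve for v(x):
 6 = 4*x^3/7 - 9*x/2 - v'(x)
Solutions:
 v(x) = C1 + x^4/7 - 9*x^2/4 - 6*x


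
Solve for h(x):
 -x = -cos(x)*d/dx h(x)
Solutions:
 h(x) = C1 + Integral(x/cos(x), x)


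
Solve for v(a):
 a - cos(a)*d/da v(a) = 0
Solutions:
 v(a) = C1 + Integral(a/cos(a), a)


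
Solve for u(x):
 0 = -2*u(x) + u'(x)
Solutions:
 u(x) = C1*exp(2*x)


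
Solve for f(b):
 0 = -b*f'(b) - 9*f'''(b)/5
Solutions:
 f(b) = C1 + Integral(C2*airyai(-15^(1/3)*b/3) + C3*airybi(-15^(1/3)*b/3), b)


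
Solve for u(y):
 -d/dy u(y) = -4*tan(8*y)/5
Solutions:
 u(y) = C1 - log(cos(8*y))/10


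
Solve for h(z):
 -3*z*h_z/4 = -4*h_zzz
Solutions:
 h(z) = C1 + Integral(C2*airyai(2^(2/3)*3^(1/3)*z/4) + C3*airybi(2^(2/3)*3^(1/3)*z/4), z)


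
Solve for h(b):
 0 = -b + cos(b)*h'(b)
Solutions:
 h(b) = C1 + Integral(b/cos(b), b)


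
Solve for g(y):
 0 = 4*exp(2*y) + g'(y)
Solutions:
 g(y) = C1 - 2*exp(2*y)


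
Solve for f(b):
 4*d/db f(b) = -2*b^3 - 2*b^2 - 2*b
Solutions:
 f(b) = C1 - b^4/8 - b^3/6 - b^2/4


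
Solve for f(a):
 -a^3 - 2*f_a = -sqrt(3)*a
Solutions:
 f(a) = C1 - a^4/8 + sqrt(3)*a^2/4


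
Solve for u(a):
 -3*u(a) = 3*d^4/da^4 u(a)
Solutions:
 u(a) = (C1*sin(sqrt(2)*a/2) + C2*cos(sqrt(2)*a/2))*exp(-sqrt(2)*a/2) + (C3*sin(sqrt(2)*a/2) + C4*cos(sqrt(2)*a/2))*exp(sqrt(2)*a/2)


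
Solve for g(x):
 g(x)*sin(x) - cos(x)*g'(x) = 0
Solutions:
 g(x) = C1/cos(x)


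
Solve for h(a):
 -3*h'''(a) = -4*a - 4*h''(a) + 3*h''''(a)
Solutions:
 h(a) = C1 + C2*a + C3*exp(a*(-3 + sqrt(57))/6) + C4*exp(-a*(3 + sqrt(57))/6) - a^3/6 - 3*a^2/8


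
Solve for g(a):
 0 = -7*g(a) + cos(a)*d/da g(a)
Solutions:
 g(a) = C1*sqrt(sin(a) + 1)*(sin(a)^3 + 3*sin(a)^2 + 3*sin(a) + 1)/(sqrt(sin(a) - 1)*(sin(a)^3 - 3*sin(a)^2 + 3*sin(a) - 1))


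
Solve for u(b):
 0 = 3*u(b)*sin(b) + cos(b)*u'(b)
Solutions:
 u(b) = C1*cos(b)^3


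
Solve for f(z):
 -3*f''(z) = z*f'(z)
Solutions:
 f(z) = C1 + C2*erf(sqrt(6)*z/6)


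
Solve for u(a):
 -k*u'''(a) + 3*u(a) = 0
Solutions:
 u(a) = C1*exp(3^(1/3)*a*(1/k)^(1/3)) + C2*exp(a*(-3^(1/3) + 3^(5/6)*I)*(1/k)^(1/3)/2) + C3*exp(-a*(3^(1/3) + 3^(5/6)*I)*(1/k)^(1/3)/2)


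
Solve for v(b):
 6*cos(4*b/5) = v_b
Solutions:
 v(b) = C1 + 15*sin(4*b/5)/2


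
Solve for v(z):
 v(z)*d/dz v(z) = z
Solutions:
 v(z) = -sqrt(C1 + z^2)
 v(z) = sqrt(C1 + z^2)


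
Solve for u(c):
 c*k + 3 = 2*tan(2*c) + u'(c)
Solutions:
 u(c) = C1 + c^2*k/2 + 3*c + log(cos(2*c))


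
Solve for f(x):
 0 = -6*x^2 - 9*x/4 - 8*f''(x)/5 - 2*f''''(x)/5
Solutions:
 f(x) = C1 + C2*x + C3*sin(2*x) + C4*cos(2*x) - 5*x^4/16 - 15*x^3/64 + 15*x^2/16


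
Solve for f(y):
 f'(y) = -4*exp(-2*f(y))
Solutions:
 f(y) = log(-sqrt(C1 - 8*y))
 f(y) = log(C1 - 8*y)/2


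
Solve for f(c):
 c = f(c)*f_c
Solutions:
 f(c) = -sqrt(C1 + c^2)
 f(c) = sqrt(C1 + c^2)


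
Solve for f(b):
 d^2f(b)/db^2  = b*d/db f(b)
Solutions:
 f(b) = C1 + C2*erfi(sqrt(2)*b/2)


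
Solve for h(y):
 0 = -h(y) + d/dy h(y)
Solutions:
 h(y) = C1*exp(y)


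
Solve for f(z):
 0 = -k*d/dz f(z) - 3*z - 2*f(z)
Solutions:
 f(z) = C1*exp(-2*z/k) + 3*k/4 - 3*z/2


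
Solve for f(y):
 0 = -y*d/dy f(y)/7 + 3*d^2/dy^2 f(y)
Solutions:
 f(y) = C1 + C2*erfi(sqrt(42)*y/42)


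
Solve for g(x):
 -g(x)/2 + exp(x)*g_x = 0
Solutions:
 g(x) = C1*exp(-exp(-x)/2)


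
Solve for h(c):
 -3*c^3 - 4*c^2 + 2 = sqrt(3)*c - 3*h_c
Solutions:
 h(c) = C1 + c^4/4 + 4*c^3/9 + sqrt(3)*c^2/6 - 2*c/3


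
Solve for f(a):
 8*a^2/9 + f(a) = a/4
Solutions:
 f(a) = a*(9 - 32*a)/36


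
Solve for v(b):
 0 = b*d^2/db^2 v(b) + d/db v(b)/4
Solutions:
 v(b) = C1 + C2*b^(3/4)


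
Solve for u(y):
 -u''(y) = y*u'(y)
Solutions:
 u(y) = C1 + C2*erf(sqrt(2)*y/2)


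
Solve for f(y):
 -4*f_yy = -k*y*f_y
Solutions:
 f(y) = Piecewise((-sqrt(2)*sqrt(pi)*C1*erf(sqrt(2)*y*sqrt(-k)/4)/sqrt(-k) - C2, (k > 0) | (k < 0)), (-C1*y - C2, True))


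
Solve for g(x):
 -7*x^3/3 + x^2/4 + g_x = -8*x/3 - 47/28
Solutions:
 g(x) = C1 + 7*x^4/12 - x^3/12 - 4*x^2/3 - 47*x/28


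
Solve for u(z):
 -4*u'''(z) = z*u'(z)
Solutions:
 u(z) = C1 + Integral(C2*airyai(-2^(1/3)*z/2) + C3*airybi(-2^(1/3)*z/2), z)


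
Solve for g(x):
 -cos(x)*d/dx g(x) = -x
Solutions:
 g(x) = C1 + Integral(x/cos(x), x)


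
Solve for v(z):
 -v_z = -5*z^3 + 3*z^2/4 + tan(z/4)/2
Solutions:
 v(z) = C1 + 5*z^4/4 - z^3/4 + 2*log(cos(z/4))
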